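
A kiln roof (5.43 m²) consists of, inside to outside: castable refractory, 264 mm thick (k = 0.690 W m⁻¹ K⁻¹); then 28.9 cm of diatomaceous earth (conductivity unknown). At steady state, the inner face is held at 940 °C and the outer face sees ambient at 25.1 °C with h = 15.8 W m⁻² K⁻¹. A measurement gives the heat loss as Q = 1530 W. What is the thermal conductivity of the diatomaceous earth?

ΣR = ΔT/Q = |940 − 25.1|/1530 = 0.5980 K/W
Known resistances:
  R_castable refractory = L/(kA) = 0.264/(0.690·5.43) = 0.07046 K/W
  R_conv,out = 1/(hA) = 1/(15.8·5.43) = 0.01166 K/W
R_diatomaceous earth = ΣR − ΣR_known = 0.5980 − 0.08212 = 0.5159 K/W
L/(kA) = 0.5159 ⇒ k = 0.289/(0.5159·5.43) = 0.103 W/m·K

k = 0.103 W/m·K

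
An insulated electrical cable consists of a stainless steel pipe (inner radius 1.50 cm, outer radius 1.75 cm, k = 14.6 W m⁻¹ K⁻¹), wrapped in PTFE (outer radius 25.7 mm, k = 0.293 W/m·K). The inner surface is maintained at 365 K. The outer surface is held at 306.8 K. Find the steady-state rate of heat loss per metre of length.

Q' = 277 W/m

Series thermal resistances, inner to outer:
  R'_stainless steel = ln(0.0175/0.0150)/(2πk) = 0.1542/(2π·14.6) = 0.001680 m·K/W
  R'_PTFE = ln(0.0257/0.0175)/(2πk) = 0.3843/(2π·0.293) = 0.2087 m·K/W
ΣR = 0.001680 + 0.2087 = 0.2104 m·K/W
Q' = ΔT/ΣR = (365 K − 306.8 K)/0.2104 = 277 W/m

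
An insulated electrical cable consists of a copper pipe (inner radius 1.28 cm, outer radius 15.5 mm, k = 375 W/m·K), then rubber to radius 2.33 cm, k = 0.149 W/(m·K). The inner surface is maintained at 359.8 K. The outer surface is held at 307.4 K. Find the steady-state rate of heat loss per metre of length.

Resistance network (inner→outer):
  R'_copper = ln(0.0155/0.0128)/(2πk) = 0.1914/(2π·375) = 8.123×10^-5 m·K/W
  R'_rubber = ln(0.0233/0.0155)/(2πk) = 0.4076/(2π·0.149) = 0.4354 m·K/W
ΣR = 8.123×10^-5 + 0.4354 = 0.4355 m·K/W
Q' = ΔT/ΣR = (359.8 K − 307.4 K)/0.4355 = 120 W/m

Q' = 120 W/m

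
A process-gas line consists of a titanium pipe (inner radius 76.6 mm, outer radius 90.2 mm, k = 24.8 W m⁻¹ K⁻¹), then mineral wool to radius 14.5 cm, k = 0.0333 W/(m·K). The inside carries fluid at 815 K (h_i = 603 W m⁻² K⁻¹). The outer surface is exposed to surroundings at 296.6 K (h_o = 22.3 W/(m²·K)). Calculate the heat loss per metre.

Resistance network (inner→outer):
  R'_conv,in = 1/(2πr h) = 1/(2π·0.0766·603) = 0.003446 m·K/W
  R'_titanium = ln(0.0902/0.0766)/(2πk) = 0.1634/(2π·24.8) = 0.001049 m·K/W
  R'_mineral wool = ln(0.145/0.0902)/(2πk) = 0.4747/(2π·0.0333) = 2.269 m·K/W
  R'_conv,out = 1/(2πr h) = 1/(2π·0.145·22.3) = 0.04922 m·K/W
ΣR = 0.003446 + 0.001049 + 2.269 + 0.04922 = 2.323 m·K/W
Q' = ΔT/ΣR = (815 K − 296.6 K)/2.323 = 223 W/m

Q' = 223 W/m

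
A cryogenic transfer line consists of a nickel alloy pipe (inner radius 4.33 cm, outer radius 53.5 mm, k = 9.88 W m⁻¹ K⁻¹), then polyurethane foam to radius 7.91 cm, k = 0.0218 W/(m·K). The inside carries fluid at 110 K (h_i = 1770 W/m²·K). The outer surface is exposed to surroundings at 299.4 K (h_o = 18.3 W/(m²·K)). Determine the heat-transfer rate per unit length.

Q' = 63.8 W/m

Treat each layer as a resistance in series:
  R'_conv,in = 1/(2πr h) = 1/(2π·0.0433·1770) = 0.002077 m·K/W
  R'_nickel alloy = ln(0.0535/0.0433)/(2πk) = 0.2115/(2π·9.88) = 0.003407 m·K/W
  R'_polyurethane foam = ln(0.0791/0.0535)/(2πk) = 0.3910/(2π·0.0218) = 2.855 m·K/W
  R'_conv,out = 1/(2πr h) = 1/(2π·0.0791·18.3) = 0.1099 m·K/W
ΣR = 0.002077 + 0.003407 + 2.855 + 0.1099 = 2.970 m·K/W
Q' = ΔT/ΣR = (110 K − 299.4 K)/2.970 = -63.8 W/m
(Negative Q' ⇒ heat flows inward; heat gain = 63.8 W/m.)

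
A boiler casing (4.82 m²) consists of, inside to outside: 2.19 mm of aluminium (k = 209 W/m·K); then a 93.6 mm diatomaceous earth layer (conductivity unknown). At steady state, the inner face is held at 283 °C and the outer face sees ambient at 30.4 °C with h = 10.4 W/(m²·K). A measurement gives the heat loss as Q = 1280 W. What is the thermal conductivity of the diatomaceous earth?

k = 0.109 W/m·K

ΣR = ΔT/Q = |283 − 30.4|/1280 = 0.1973 K/W
Known resistances:
  R_aluminium = L/(kA) = 0.00219/(209·4.82) = 2.174×10^-6 K/W
  R_conv,out = 1/(hA) = 1/(10.4·4.82) = 0.01995 K/W
R_diatomaceous earth = ΣR − ΣR_known = 0.1973 − 0.01995 = 0.1774 K/W
L/(kA) = 0.1774 ⇒ k = 0.0936/(0.1774·4.82) = 0.109 W/m·K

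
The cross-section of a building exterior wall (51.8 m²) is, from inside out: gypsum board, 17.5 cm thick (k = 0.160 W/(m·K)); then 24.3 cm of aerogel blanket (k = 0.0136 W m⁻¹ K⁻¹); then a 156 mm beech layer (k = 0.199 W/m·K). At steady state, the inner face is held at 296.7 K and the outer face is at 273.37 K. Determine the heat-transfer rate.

Q = 61.2 W

Treat each layer as a resistance in series:
  R_gypsum board = L/(kA) = 0.175/(0.160·51.8) = 0.02111 K/W
  R_aerogel blanket = L/(kA) = 0.243/(0.0136·51.8) = 0.3449 K/W
  R_beech = L/(kA) = 0.156/(0.199·51.8) = 0.01513 K/W
ΣR = 0.02111 + 0.3449 + 0.01513 = 0.3811 K/W
Q = ΔT/ΣR = (296.7 K − 273.37 K)/0.3811 = 61.2 W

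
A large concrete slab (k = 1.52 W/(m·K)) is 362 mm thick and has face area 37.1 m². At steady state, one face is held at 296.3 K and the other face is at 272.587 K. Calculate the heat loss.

Q = kA·ΔT/L = 1.52 × 37.1 × |296.3 K − 272.587 K| / 0.362 = 3690 W

Q = 3.69 kW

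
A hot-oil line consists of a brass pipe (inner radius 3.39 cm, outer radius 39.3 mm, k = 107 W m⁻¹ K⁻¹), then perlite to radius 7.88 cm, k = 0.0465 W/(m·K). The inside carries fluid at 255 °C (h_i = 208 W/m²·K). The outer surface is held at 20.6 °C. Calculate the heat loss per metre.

Treat each layer as a resistance in series:
  R'_conv,in = 1/(2πr h) = 1/(2π·0.0339·208) = 0.02257 m·K/W
  R'_brass = ln(0.0393/0.0339)/(2πk) = 0.1478/(2π·107) = 2.199×10^-4 m·K/W
  R'_perlite = ln(0.0788/0.0393)/(2πk) = 0.6957/(2π·0.0465) = 2.381 m·K/W
ΣR = 0.02257 + 2.199×10^-4 + 2.381 = 2.404 m·K/W
Q' = ΔT/ΣR = (255 °C − 20.6 °C)/2.404 = 97.5 W/m

Q' = 97.5 W/m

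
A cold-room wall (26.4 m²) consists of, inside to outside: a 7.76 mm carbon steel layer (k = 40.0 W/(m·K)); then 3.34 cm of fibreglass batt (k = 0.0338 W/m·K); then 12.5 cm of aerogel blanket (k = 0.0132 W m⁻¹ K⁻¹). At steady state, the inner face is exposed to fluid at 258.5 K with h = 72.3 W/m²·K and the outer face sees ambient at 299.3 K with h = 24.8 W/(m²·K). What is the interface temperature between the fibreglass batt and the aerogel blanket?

Series thermal resistances, inner to outer:
  R_conv,in = 1/(hA) = 1/(72.3·26.4) = 5.239×10^-4 K/W
  R_carbon steel = L/(kA) = 0.00776/(40.0·26.4) = 7.348×10^-6 K/W
  R_fibreglass batt = L/(kA) = 0.0334/(0.0338·26.4) = 0.03743 K/W
  R_aerogel blanket = L/(kA) = 0.125/(0.0132·26.4) = 0.3587 K/W
  R_conv,out = 1/(hA) = 1/(24.8·26.4) = 0.001527 K/W
ΣR = 5.239×10^-4 + 7.348×10^-6 + 0.03743 + 0.3587 + 0.001527 = 0.3982 K/W
Q = ΔT/ΣR = (258.5 K − 299.3 K)/0.3982 = -102.5 W
From the inner boundary to the fibreglass batt/aerogel blanket interface, ΣR_partial = 0.03796 K/W.
T_interface = T_in − Q·ΣR_partial = 258.5 K − (-102.5)(0.03796) = 262.4 K

T = 262.4 K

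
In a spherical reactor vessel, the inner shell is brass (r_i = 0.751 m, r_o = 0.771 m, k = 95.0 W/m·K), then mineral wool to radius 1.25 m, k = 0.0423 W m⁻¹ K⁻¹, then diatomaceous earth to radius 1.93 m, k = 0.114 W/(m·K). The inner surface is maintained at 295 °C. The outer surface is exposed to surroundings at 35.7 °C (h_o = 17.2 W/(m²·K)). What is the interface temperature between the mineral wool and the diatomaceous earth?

T = 81.0 °C

Series thermal resistances, inner to outer:
  R_brass = (1/0.751 − 1/0.771)/(4πk) = 0.03454/(4π·95.0) = 2.893×10^-5 K/W
  R_mineral wool = (1/0.771 − 1/1.25)/(4πk) = 0.4970/(4π·0.0423) = 0.9350 K/W
  R_diatomaceous earth = (1/1.25 − 1/1.93)/(4πk) = 0.2819/(4π·0.114) = 0.1968 K/W
  R_conv,out = 1/(4πr²h) = 1/(4π·1.93²·17.2) = 0.001242 K/W
ΣR = 2.893×10^-5 + 0.9350 + 0.1968 + 0.001242 = 1.133 K/W
Q = ΔT/ΣR = (295 °C − 35.7 °C)/1.133 = 228.9 W
From the inner boundary to the mineral wool/diatomaceous earth interface, ΣR_partial = 0.9350 K/W.
T_interface = T_in − Q·ΣR_partial = 295 °C − (228.9)(0.9350) = 81.0 °C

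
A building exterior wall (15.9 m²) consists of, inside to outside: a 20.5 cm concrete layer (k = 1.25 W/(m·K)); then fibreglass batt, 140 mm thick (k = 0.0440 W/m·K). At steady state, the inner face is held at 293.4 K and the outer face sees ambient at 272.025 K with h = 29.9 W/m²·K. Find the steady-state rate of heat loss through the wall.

Q = 101 W

Series thermal resistances, inner to outer:
  R_concrete = L/(kA) = 0.205/(1.25·15.9) = 0.01031 K/W
  R_fibreglass batt = L/(kA) = 0.140/(0.0440·15.9) = 0.2001 K/W
  R_conv,out = 1/(hA) = 1/(29.9·15.9) = 0.002103 K/W
ΣR = 0.01031 + 0.2001 + 0.002103 = 0.2125 K/W
Q = ΔT/ΣR = (293.4 K − 272.025 K)/0.2125 = 101 W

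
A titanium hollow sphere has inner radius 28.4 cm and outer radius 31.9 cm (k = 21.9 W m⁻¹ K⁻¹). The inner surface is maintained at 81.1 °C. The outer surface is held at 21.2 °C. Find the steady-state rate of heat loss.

Q = 42700 W

Q = 4πk·ΔT/(1/r₁ − 1/r₂) = 4π × 21.9 × 59.9 / (1/0.284 − 1/0.319) = 42700 W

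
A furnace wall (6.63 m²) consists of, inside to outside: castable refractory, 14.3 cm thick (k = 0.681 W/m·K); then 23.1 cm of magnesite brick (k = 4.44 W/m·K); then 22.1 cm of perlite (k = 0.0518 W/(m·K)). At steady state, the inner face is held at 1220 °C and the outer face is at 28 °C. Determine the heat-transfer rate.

Q = 1750 W

Resistance network (inner→outer):
  R_castable refractory = L/(kA) = 0.143/(0.681·6.63) = 0.03167 K/W
  R_magnesite brick = L/(kA) = 0.231/(4.44·6.63) = 0.007847 K/W
  R_perlite = L/(kA) = 0.221/(0.0518·6.63) = 0.6435 K/W
ΣR = 0.03167 + 0.007847 + 0.6435 = 0.6830 K/W
Q = ΔT/ΣR = (1220 °C − 28 °C)/0.6830 = 1750 W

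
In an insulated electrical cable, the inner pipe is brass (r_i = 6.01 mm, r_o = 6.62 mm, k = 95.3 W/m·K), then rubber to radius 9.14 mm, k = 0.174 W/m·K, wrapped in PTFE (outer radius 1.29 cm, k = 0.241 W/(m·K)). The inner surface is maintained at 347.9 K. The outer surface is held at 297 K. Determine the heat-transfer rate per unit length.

Q' = 97.4 W/m

Treat each layer as a resistance in series:
  R'_brass = ln(0.00662/0.00601)/(2πk) = 0.09667/(2π·95.3) = 1.614×10^-4 m·K/W
  R'_rubber = ln(0.00914/0.00662)/(2πk) = 0.3226/(2π·0.174) = 0.2950 m·K/W
  R'_PTFE = ln(0.0129/0.00914)/(2πk) = 0.3446/(2π·0.241) = 0.2275 m·K/W
ΣR = 1.614×10^-4 + 0.2950 + 0.2275 = 0.5227 m·K/W
Q' = ΔT/ΣR = (347.9 K − 297 K)/0.5227 = 97.4 W/m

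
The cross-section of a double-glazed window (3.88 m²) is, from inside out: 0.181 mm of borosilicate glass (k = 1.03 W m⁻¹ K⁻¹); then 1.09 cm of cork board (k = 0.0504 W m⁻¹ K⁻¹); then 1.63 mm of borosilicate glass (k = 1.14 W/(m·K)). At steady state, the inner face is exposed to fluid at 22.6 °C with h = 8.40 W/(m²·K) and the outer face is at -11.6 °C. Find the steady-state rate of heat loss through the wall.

Q = 394 W

Resistance network (inner→outer):
  R_conv,in = 1/(hA) = 1/(8.40·3.88) = 0.03068 K/W
  R_borosilicate glass = L/(kA) = 1.81×10^-4/(1.03·3.88) = 4.529×10^-5 K/W
  R_cork board = L/(kA) = 0.0109/(0.0504·3.88) = 0.05574 K/W
  R_borosilicate glass = L/(kA) = 0.00163/(1.14·3.88) = 3.685×10^-4 K/W
ΣR = 0.03068 + 4.529×10^-5 + 0.05574 + 3.685×10^-4 = 0.08683 K/W
Q = ΔT/ΣR = (22.6 °C − -11.6 °C)/0.08683 = 394 W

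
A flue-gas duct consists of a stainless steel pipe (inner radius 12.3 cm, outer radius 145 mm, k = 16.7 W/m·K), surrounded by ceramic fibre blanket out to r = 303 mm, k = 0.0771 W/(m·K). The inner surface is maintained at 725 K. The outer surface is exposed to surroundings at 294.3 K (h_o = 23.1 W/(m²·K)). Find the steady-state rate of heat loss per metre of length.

Q' = 279 W/m

Treat each layer as a resistance in series:
  R'_stainless steel = ln(0.145/0.123)/(2πk) = 0.1645/(2π·16.7) = 0.001568 m·K/W
  R'_ceramic fibre blanket = ln(0.303/0.145)/(2πk) = 0.7370/(2π·0.0771) = 1.521 m·K/W
  R'_conv,out = 1/(2πr h) = 1/(2π·0.303·23.1) = 0.02274 m·K/W
ΣR = 0.001568 + 1.521 + 0.02274 = 1.545 m·K/W
Q' = ΔT/ΣR = (725 K − 294.3 K)/1.545 = 279 W/m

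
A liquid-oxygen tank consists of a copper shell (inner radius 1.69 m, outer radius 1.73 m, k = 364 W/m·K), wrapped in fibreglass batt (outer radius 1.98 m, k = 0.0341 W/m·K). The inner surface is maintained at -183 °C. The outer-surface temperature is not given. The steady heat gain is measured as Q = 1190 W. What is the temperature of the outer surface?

Series resistances:
  R_copper = (1/1.69 − 1/1.73)/(4πk) = 0.01368/(4π·364) = 2.991×10^-6 K/W
  R_fibreglass batt = (1/1.73 − 1/1.98)/(4πk) = 0.07298/(4π·0.0341) = 0.1703 K/W
ΣR = 0.1703 K/W
ΔT = Q·ΣR = 1190 × 0.1703 = 202.7 K
Heat flows inward, so T_out = T_in + ΔT = -183 + 202.7 = 19.7 °C

T_out = 19.7 °C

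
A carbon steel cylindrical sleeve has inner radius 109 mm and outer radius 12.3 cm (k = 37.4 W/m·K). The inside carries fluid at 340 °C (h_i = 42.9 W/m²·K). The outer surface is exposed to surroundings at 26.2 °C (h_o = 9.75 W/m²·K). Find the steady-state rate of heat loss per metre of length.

Resistance network (inner→outer):
  R'_conv,in = 1/(2πr h) = 1/(2π·0.109·42.9) = 0.03404 m·K/W
  R'_carbon steel = ln(0.123/0.109)/(2πk) = 0.1208/(2π·37.4) = 5.142×10^-4 m·K/W
  R'_conv,out = 1/(2πr h) = 1/(2π·0.123·9.75) = 0.1327 m·K/W
ΣR = 0.03404 + 5.142×10^-4 + 0.1327 = 0.1673 m·K/W
Q' = ΔT/ΣR = (340 °C − 26.2 °C)/0.1673 = 1880 W/m

Q' = 1880 W/m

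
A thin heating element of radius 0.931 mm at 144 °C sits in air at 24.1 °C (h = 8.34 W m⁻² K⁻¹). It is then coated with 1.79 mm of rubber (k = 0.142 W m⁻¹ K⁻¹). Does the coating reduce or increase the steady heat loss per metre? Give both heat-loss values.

increases: 5.85 → 14.6 W/m

Critical radius for a cylinder: r_cr = k/h = 0.0170 m = 1.70 cm.
Outer radius after coating: r₂ = 9.31×10^-4 + 0.00179 = 0.002721 m.
Since r₁ < r_cr and r₂ ≤ r_cr, the coating moves toward the maximum at r_cr — heat loss rises.
Bare: R = 1/(2πr₁h) = 20.50 m·K/W; Q = 119.9/20.50 = 5.85 W/m.
Coated: R = R_cond + R_conv = 8.215 m·K/W; Q = 119.9/8.215 = 14.6 W/m.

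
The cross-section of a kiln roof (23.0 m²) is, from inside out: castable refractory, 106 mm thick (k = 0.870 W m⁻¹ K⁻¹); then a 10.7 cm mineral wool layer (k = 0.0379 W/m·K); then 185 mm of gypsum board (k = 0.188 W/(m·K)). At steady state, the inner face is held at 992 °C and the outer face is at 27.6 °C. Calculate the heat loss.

Treat each layer as a resistance in series:
  R_castable refractory = L/(kA) = 0.106/(0.870·23.0) = 0.005297 K/W
  R_mineral wool = L/(kA) = 0.107/(0.0379·23.0) = 0.1227 K/W
  R_gypsum board = L/(kA) = 0.185/(0.188·23.0) = 0.04278 K/W
ΣR = 0.005297 + 0.1227 + 0.04278 = 0.1708 K/W
Q = ΔT/ΣR = (992 °C − 27.6 °C)/0.1708 = 5650 W

Q = 5650 W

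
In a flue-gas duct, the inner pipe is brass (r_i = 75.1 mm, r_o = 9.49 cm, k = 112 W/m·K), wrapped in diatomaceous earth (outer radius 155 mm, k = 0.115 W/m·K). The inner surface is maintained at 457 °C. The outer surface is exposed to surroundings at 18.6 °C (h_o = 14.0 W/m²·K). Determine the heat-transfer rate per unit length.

Resistance network (inner→outer):
  R'_brass = ln(0.0949/0.0751)/(2πk) = 0.2340/(2π·112) = 3.325×10^-4 m·K/W
  R'_diatomaceous earth = ln(0.155/0.0949)/(2πk) = 0.4906/(2π·0.115) = 0.6790 m·K/W
  R'_conv,out = 1/(2πr h) = 1/(2π·0.155·14.0) = 0.07334 m·K/W
ΣR = 3.325×10^-4 + 0.6790 + 0.07334 = 0.7527 m·K/W
Q' = ΔT/ΣR = (457 °C − 18.6 °C)/0.7527 = 582 W/m

Q' = 582 W/m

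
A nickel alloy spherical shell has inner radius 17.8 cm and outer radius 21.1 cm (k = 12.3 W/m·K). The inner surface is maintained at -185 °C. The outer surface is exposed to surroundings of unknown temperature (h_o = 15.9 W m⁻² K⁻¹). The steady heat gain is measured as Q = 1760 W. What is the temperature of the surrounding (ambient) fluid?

Sum the resistances:
  R_nickel alloy = (1/0.178 − 1/0.211)/(4πk) = 0.8786/(4π·12.3) = 0.005685 K/W
  R_conv,out = 1/(4πr²h) = 1/(4π·0.211²·15.9) = 0.1124 K/W
ΣR = 0.1181 K/W
ΔT = Q·ΣR = 1760 × 0.1181 = 207.9 K
Heat flows inward, so T_out = T_in + ΔT = -185 + 207.9 = 22.9 °C

T_out = 22.9 °C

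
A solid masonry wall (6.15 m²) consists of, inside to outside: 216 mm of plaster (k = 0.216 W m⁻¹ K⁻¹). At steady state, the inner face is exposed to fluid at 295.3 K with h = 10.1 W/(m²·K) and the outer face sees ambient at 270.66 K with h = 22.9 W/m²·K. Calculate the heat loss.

Q = 133 W

Series thermal resistances, inner to outer:
  R_conv,in = 1/(hA) = 1/(10.1·6.15) = 0.01610 K/W
  R_plaster = L/(kA) = 0.216/(0.216·6.15) = 0.1626 K/W
  R_conv,out = 1/(hA) = 1/(22.9·6.15) = 0.007101 K/W
ΣR = 0.01610 + 0.1626 + 0.007101 = 0.1858 K/W
Q = ΔT/ΣR = (295.3 K − 270.66 K)/0.1858 = 133 W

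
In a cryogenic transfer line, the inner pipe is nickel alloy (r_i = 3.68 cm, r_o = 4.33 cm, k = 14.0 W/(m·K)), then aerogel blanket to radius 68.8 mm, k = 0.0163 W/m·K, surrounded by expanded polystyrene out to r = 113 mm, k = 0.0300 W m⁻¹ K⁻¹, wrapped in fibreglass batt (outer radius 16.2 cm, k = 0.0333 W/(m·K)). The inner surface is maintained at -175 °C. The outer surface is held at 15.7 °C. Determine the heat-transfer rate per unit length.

Resistance network (inner→outer):
  R'_nickel alloy = ln(0.0433/0.0368)/(2πk) = 0.1627/(2π·14.0) = 0.001849 m·K/W
  R'_aerogel blanket = ln(0.0688/0.0433)/(2πk) = 0.4631/(2π·0.0163) = 4.521 m·K/W
  R'_expanded polystyrene = ln(0.113/0.0688)/(2πk) = 0.4962/(2π·0.0300) = 2.632 m·K/W
  R'_fibreglass batt = ln(0.162/0.113)/(2πk) = 0.3602/(2π·0.0333) = 1.722 m·K/W
ΣR = 0.001849 + 4.521 + 2.632 + 1.722 = 8.877 m·K/W
Q' = ΔT/ΣR = (-175 °C − 15.7 °C)/8.877 = -21.5 W/m
(Negative Q' ⇒ heat flows inward; heat gain = 21.5 W/m.)

Q' = 21.5 W/m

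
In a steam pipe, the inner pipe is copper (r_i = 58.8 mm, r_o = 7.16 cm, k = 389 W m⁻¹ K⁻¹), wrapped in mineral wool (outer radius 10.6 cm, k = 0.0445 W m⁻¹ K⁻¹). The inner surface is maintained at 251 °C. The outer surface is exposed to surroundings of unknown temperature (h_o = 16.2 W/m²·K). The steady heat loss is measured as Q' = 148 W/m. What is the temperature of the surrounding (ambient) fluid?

Sum the resistances:
  R'_copper = ln(0.0716/0.0588)/(2πk) = 0.1970/(2π·389) = 8.058×10^-5 m·K/W
  R'_mineral wool = ln(0.106/0.0716)/(2πk) = 0.3923/(2π·0.0445) = 1.403 m·K/W
  R'_conv,out = 1/(2πr h) = 1/(2π·0.106·16.2) = 0.09268 m·K/W
ΣR = 1.496 m·K/W
ΔT = Q'·ΣR = 148 × 1.496 = 221.4 K
Heat flows outward, so T_out = T_in − ΔT = 251 − 221.4 = 29.6 °C

T_out = 29.6 °C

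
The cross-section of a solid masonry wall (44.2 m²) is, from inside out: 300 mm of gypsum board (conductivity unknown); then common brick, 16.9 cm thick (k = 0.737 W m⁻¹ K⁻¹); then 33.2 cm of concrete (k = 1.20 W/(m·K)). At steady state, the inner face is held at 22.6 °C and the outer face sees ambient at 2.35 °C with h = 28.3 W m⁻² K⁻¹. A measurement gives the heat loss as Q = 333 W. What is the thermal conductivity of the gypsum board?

ΣR = ΔT/Q = |22.6 − 2.35|/333 = 0.06081 K/W
Known resistances:
  R_common brick = L/(kA) = 0.169/(0.737·44.2) = 0.005188 K/W
  R_concrete = L/(kA) = 0.332/(1.20·44.2) = 0.006259 K/W
  R_conv,out = 1/(hA) = 1/(28.3·44.2) = 7.994×10^-4 K/W
R_gypsum board = ΣR − ΣR_known = 0.06081 − 0.01225 = 0.04856 K/W
L/(kA) = 0.04856 ⇒ k = 0.300/(0.04856·44.2) = 0.140 W/m·K

k = 0.140 W/m·K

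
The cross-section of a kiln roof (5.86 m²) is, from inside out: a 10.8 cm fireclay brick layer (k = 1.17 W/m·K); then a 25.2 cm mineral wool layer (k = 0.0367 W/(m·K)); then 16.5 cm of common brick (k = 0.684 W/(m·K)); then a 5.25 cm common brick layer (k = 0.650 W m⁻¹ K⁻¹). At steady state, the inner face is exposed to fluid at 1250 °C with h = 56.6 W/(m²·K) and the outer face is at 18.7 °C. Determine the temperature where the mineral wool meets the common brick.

T = 73 °C

Treat each layer as a resistance in series:
  R_conv,in = 1/(hA) = 1/(56.6·5.86) = 0.003015 K/W
  R_fireclay brick = L/(kA) = 0.108/(1.17·5.86) = 0.01575 K/W
  R_mineral wool = L/(kA) = 0.252/(0.0367·5.86) = 1.172 K/W
  R_common brick = L/(kA) = 0.165/(0.684·5.86) = 0.04117 K/W
  R_common brick = L/(kA) = 0.0525/(0.650·5.86) = 0.01378 K/W
ΣR = 0.003015 + 0.01575 + 1.172 + 0.04117 + 0.01378 = 1.246 K/W
Q = ΔT/ΣR = (1250 °C − 18.7 °C)/1.246 = 988.2 W
From the inner boundary to the mineral wool/common brick interface, ΣR_partial = 1.191 K/W.
T_interface = T_in − Q·ΣR_partial = 1250 °C − (988.2)(1.191) = 73 °C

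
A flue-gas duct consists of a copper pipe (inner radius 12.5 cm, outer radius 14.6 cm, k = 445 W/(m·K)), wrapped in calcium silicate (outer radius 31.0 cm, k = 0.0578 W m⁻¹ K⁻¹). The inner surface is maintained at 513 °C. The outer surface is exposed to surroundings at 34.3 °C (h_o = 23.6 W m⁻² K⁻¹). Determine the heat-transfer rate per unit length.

Series thermal resistances, inner to outer:
  R'_copper = ln(0.146/0.125)/(2πk) = 0.1553/(2π·445) = 5.554×10^-5 m·K/W
  R'_calcium silicate = ln(0.310/0.146)/(2πk) = 0.7530/(2π·0.0578) = 2.073 m·K/W
  R'_conv,out = 1/(2πr h) = 1/(2π·0.310·23.6) = 0.02175 m·K/W
ΣR = 5.554×10^-5 + 2.073 + 0.02175 = 2.095 m·K/W
Q' = ΔT/ΣR = (513 °C − 34.3 °C)/2.095 = 228 W/m

Q' = 228 W/m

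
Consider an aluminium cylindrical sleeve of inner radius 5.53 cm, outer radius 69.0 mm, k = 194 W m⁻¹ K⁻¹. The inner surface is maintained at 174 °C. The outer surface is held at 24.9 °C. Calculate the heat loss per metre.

Q' = 2πk·ΔT/ln(r₂/r₁) = 2π × 194 × 149.1 / ln(0.0690/0.0553) = 8.21×10^5 W/m

Q' = 821 kW/m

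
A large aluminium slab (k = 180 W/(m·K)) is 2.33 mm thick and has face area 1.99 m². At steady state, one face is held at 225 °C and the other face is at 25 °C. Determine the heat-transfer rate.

Q = 30700 kW

Q = kA·ΔT/L = 180 × 1.99 × |225 °C − 25 °C| / 0.00233 = 3.07×10^7 W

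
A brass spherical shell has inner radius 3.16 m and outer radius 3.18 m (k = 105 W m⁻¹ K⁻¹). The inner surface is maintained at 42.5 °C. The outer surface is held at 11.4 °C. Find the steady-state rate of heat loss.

Q = 4πk·ΔT/(1/r₁ − 1/r₂) = 4π × 105 × 31.1 / (1/3.16 − 1/3.18) = 2.06×10^7 W

Q = 2.06×10^7 W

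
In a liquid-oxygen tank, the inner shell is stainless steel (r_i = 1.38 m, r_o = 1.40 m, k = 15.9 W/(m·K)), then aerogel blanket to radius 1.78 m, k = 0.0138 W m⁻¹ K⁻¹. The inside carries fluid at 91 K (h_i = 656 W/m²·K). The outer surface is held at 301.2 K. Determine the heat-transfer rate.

Resistance network (inner→outer):
  R_conv,in = 1/(4πr²h) = 1/(4π·1.38²·656) = 6.370×10^-5 K/W
  R_stainless steel = (1/1.38 − 1/1.40)/(4πk) = 0.01035/(4π·15.9) = 5.181×10^-5 K/W
  R_aerogel blanket = (1/1.40 − 1/1.78)/(4πk) = 0.1525/(4π·0.0138) = 0.8793 K/W
ΣR = 6.370×10^-5 + 5.181×10^-5 + 0.8793 = 0.8794 K/W
Q = ΔT/ΣR = (91 K − 301.2 K)/0.8794 = -239 W
(Negative Q ⇒ heat flows inward; heat gain = 239 W.)

Q = 239 W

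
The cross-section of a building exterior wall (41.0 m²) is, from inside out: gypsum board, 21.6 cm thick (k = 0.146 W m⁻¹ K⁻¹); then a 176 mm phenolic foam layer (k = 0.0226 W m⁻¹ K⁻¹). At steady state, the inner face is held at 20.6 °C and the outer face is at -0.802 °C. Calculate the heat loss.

Q = 94.7 W

Treat each layer as a resistance in series:
  R_gypsum board = L/(kA) = 0.216/(0.146·41.0) = 0.03608 K/W
  R_phenolic foam = L/(kA) = 0.176/(0.0226·41.0) = 0.1899 K/W
ΣR = 0.03608 + 0.1899 = 0.2260 K/W
Q = ΔT/ΣR = (20.6 °C − -0.802 °C)/0.2260 = 94.7 W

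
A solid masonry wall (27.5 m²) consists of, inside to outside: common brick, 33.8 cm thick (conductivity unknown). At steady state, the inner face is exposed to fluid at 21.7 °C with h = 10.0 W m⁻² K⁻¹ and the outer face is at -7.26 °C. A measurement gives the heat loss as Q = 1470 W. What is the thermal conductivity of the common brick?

k = 0.765 W/m·K

ΣR = ΔT/Q = |21.7 − -7.26|/1470 = 0.01970 K/W
Known resistances:
  R_conv,in = 1/(hA) = 1/(10.0·27.5) = 0.003636 K/W
R_common brick = ΣR − ΣR_known = 0.01970 − 0.003636 = 0.01606 K/W
L/(kA) = 0.01606 ⇒ k = 0.338/(0.01606·27.5) = 0.765 W/m·K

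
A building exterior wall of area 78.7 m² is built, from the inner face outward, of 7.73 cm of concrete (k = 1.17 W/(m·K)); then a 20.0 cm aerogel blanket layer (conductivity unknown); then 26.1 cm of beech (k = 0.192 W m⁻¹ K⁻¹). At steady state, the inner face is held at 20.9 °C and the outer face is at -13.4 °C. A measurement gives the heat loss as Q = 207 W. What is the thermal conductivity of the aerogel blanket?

k = 0.0172 W/m·K

ΣR = ΔT/Q = |20.9 − -13.4|/207 = 0.1657 K/W
Known resistances:
  R_concrete = L/(kA) = 0.0773/(1.17·78.7) = 8.395×10^-4 K/W
  R_beech = L/(kA) = 0.261/(0.192·78.7) = 0.01727 K/W
R_aerogel blanket = ΣR − ΣR_known = 0.1657 − 0.01811 = 0.1476 K/W
L/(kA) = 0.1476 ⇒ k = 0.200/(0.1476·78.7) = 0.0172 W/m·K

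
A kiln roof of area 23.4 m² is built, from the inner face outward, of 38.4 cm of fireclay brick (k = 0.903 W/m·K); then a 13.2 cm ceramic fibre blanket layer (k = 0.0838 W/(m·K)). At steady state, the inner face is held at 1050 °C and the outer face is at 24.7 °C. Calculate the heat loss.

Series thermal resistances, inner to outer:
  R_fireclay brick = L/(kA) = 0.384/(0.903·23.4) = 0.01817 K/W
  R_ceramic fibre blanket = L/(kA) = 0.132/(0.0838·23.4) = 0.06732 K/W
ΣR = 0.01817 + 0.06732 = 0.08549 K/W
Q = ΔT/ΣR = (1050 °C − 24.7 °C)/0.08549 = 12000 W

Q = 12000 W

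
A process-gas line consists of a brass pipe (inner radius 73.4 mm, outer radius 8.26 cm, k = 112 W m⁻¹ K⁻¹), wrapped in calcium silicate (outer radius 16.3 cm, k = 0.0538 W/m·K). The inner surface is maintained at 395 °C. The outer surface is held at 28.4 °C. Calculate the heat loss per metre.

Series thermal resistances, inner to outer:
  R'_brass = ln(0.0826/0.0734)/(2πk) = 0.1181/(2π·112) = 1.678×10^-4 m·K/W
  R'_calcium silicate = ln(0.163/0.0826)/(2πk) = 0.6797/(2π·0.0538) = 2.011 m·K/W
ΣR = 1.678×10^-4 + 2.011 = 2.011 m·K/W
Q' = ΔT/ΣR = (395 °C − 28.4 °C)/2.011 = 182 W/m

Q' = 182 W/m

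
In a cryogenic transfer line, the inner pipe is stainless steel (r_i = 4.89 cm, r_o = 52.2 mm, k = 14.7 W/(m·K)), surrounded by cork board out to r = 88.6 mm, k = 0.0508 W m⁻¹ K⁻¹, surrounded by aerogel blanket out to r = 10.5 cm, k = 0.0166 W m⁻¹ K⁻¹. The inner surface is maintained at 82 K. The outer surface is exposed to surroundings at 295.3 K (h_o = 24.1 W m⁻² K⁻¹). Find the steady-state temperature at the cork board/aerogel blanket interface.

Series thermal resistances, inner to outer:
  R'_stainless steel = ln(0.0522/0.0489)/(2πk) = 0.06531/(2π·14.7) = 7.070×10^-4 m·K/W
  R'_cork board = ln(0.0886/0.0522)/(2πk) = 0.5290/(2π·0.0508) = 1.657 m·K/W
  R'_aerogel blanket = ln(0.105/0.0886)/(2πk) = 0.1698/(2π·0.0166) = 1.628 m·K/W
  R'_conv,out = 1/(2πr h) = 1/(2π·0.105·24.1) = 0.06289 m·K/W
ΣR = 7.070×10^-4 + 1.657 + 1.628 + 0.06289 = 3.349 m·K/W
Q' = ΔT/ΣR = (82 K − 295.3 K)/3.349 = -63.69 W/m
From the inner boundary to the cork board/aerogel blanket interface, ΣR_partial = 1.658 m·K/W.
T_interface = T_in − Q'·ΣR_partial = 82 K − (-63.69)(1.658) = 187.6 K

T = 187.6 K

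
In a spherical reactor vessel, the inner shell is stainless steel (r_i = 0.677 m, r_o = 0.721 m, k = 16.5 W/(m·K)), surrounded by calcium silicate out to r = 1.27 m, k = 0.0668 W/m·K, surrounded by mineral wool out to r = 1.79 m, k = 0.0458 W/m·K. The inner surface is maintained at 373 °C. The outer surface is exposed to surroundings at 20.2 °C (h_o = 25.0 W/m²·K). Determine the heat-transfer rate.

Q = 317 W

Treat each layer as a resistance in series:
  R_stainless steel = (1/0.677 − 1/0.721)/(4πk) = 0.09014/(4π·16.5) = 4.347×10^-4 K/W
  R_calcium silicate = (1/0.721 − 1/1.27)/(4πk) = 0.5996/(4π·0.0668) = 0.7142 K/W
  R_mineral wool = (1/1.27 − 1/1.79)/(4πk) = 0.2287/(4π·0.0458) = 0.3974 K/W
  R_conv,out = 1/(4πr²h) = 1/(4π·1.79²·25.0) = 9.934×10^-4 K/W
ΣR = 4.347×10^-4 + 0.7142 + 0.3974 + 9.934×10^-4 = 1.113 K/W
Q = ΔT/ΣR = (373 °C − 20.2 °C)/1.113 = 317 W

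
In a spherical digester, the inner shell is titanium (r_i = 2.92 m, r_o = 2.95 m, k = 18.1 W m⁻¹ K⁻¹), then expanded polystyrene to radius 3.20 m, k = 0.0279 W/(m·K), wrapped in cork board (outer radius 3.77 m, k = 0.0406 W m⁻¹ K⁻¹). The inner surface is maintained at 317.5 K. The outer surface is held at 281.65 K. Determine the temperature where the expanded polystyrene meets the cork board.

T = 301.4 K

Series thermal resistances, inner to outer:
  R_titanium = (1/2.92 − 1/2.95)/(4πk) = 0.003483/(4π·18.1) = 1.531×10^-5 K/W
  R_expanded polystyrene = (1/2.95 − 1/3.20)/(4πk) = 0.02648/(4π·0.0279) = 0.07554 K/W
  R_cork board = (1/3.20 − 1/3.77)/(4πk) = 0.04725/(4π·0.0406) = 0.09261 K/W
ΣR = 1.531×10^-5 + 0.07554 + 0.09261 = 0.1682 K/W
Q = ΔT/ΣR = (317.5 K − 281.65 K)/0.1682 = 213.1 W
From the inner boundary to the expanded polystyrene/cork board interface, ΣR_partial = 0.07556 K/W.
T_interface = T_in − Q·ΣR_partial = 317.5 K − (213.1)(0.07556) = 301.4 K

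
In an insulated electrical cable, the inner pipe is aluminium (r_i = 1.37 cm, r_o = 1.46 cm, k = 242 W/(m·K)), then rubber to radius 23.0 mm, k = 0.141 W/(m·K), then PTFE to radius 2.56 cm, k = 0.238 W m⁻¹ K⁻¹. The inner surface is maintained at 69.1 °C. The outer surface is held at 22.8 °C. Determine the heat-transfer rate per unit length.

Q' = 79.2 W/m

Series thermal resistances, inner to outer:
  R'_aluminium = ln(0.0146/0.0137)/(2πk) = 0.06363/(2π·242) = 4.184×10^-5 m·K/W
  R'_rubber = ln(0.0230/0.0146)/(2πk) = 0.4545/(2π·0.141) = 0.5130 m·K/W
  R'_PTFE = ln(0.0256/0.0230)/(2πk) = 0.1071/(2π·0.238) = 0.07162 m·K/W
ΣR = 4.184×10^-5 + 0.5130 + 0.07162 = 0.5847 m·K/W
Q' = ΔT/ΣR = (69.1 °C − 22.8 °C)/0.5847 = 79.2 W/m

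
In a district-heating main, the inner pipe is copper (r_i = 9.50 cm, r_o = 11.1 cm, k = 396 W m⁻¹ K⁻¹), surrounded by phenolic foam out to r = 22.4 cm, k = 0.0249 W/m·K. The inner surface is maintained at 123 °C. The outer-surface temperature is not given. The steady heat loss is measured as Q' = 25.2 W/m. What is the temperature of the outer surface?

T_out = 9.9 °C

Series resistances:
  R'_copper = ln(0.111/0.0950)/(2πk) = 0.1557/(2π·396) = 6.256×10^-5 m·K/W
  R'_phenolic foam = ln(0.224/0.111)/(2πk) = 0.7021/(2π·0.0249) = 4.488 m·K/W
ΣR = 4.488 m·K/W
ΔT = Q'·ΣR = 25.2 × 4.488 = 113.1 K
Heat flows outward, so T_out = T_in − ΔT = 123 − 113.1 = 9.9 °C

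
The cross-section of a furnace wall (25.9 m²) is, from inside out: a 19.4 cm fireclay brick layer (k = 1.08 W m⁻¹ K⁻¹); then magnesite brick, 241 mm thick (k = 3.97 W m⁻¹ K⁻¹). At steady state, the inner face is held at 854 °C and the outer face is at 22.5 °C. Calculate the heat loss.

Treat each layer as a resistance in series:
  R_fireclay brick = L/(kA) = 0.194/(1.08·25.9) = 0.006936 K/W
  R_magnesite brick = L/(kA) = 0.241/(3.97·25.9) = 0.002344 K/W
ΣR = 0.006936 + 0.002344 = 0.009280 K/W
Q = ΔT/ΣR = (854 °C − 22.5 °C)/0.009280 = 89600 W

Q = 89.6 kW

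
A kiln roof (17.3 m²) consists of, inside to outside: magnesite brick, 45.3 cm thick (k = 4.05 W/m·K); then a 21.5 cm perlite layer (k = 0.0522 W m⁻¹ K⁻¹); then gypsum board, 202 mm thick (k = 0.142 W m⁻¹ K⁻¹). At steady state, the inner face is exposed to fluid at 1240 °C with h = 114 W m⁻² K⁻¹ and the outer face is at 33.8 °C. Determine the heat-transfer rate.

Q = 3.69 kW

Resistance network (inner→outer):
  R_conv,in = 1/(hA) = 1/(114·17.3) = 5.070×10^-4 K/W
  R_magnesite brick = L/(kA) = 0.453/(4.05·17.3) = 0.006465 K/W
  R_perlite = L/(kA) = 0.215/(0.0522·17.3) = 0.2381 K/W
  R_gypsum board = L/(kA) = 0.202/(0.142·17.3) = 0.08223 K/W
ΣR = 5.070×10^-4 + 0.006465 + 0.2381 + 0.08223 = 0.3273 K/W
Q = ΔT/ΣR = (1240 °C − 33.8 °C)/0.3273 = 3690 W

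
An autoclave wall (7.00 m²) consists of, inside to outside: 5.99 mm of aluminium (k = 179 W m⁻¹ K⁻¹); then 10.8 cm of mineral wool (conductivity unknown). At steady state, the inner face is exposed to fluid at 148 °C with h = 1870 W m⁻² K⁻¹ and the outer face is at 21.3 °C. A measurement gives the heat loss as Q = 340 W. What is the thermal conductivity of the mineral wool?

k = 0.0414 W/m·K

ΣR = ΔT/Q = |148 − 21.3|/340 = 0.3726 K/W
Known resistances:
  R_conv,in = 1/(hA) = 1/(1870·7.00) = 7.639×10^-5 K/W
  R_aluminium = L/(kA) = 0.00599/(179·7.00) = 4.781×10^-6 K/W
R_mineral wool = ΣR − ΣR_known = 0.3726 − 8.117×10^-5 = 0.3725 K/W
L/(kA) = 0.3725 ⇒ k = 0.108/(0.3725·7.00) = 0.0414 W/m·K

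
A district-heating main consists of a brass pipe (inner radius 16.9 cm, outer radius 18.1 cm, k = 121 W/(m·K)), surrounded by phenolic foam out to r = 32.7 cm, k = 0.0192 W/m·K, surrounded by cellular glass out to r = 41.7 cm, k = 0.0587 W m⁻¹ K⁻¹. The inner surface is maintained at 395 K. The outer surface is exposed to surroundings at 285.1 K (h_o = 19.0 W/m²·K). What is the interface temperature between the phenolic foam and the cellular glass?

Series thermal resistances, inner to outer:
  R'_brass = ln(0.181/0.169)/(2πk) = 0.06860/(2π·121) = 9.023×10^-5 m·K/W
  R'_phenolic foam = ln(0.327/0.181)/(2πk) = 0.5915/(2π·0.0192) = 4.903 m·K/W
  R'_cellular glass = ln(0.417/0.327)/(2πk) = 0.2431/(2π·0.0587) = 0.6592 m·K/W
  R'_conv,out = 1/(2πr h) = 1/(2π·0.417·19.0) = 0.02009 m·K/W
ΣR = 9.023×10^-5 + 4.903 + 0.6592 + 0.02009 = 5.582 m·K/W
Q' = ΔT/ΣR = (395 K − 285.1 K)/5.582 = 19.69 W/m
From the inner boundary to the phenolic foam/cellular glass interface, ΣR_partial = 4.903 m·K/W.
T_interface = T_in − Q'·ΣR_partial = 395 K − (19.69)(4.903) = 298.5 K

T = 298.5 K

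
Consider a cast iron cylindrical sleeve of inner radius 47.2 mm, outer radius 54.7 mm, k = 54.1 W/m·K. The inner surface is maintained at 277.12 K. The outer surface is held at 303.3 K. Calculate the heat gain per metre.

Q' = 2πk·ΔT/ln(r₂/r₁) = 2π × 54.1 × 26.18 / ln(0.0547/0.0472) = 60300 W/m

Q' = 60.3 kW/m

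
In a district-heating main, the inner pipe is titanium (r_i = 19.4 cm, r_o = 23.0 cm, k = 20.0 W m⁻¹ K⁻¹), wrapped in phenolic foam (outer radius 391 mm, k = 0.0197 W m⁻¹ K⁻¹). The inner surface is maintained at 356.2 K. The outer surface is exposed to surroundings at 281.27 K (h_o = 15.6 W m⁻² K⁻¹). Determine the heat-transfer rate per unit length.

Resistance network (inner→outer):
  R'_titanium = ln(0.230/0.194)/(2πk) = 0.1702/(2π·20.0) = 0.001355 m·K/W
  R'_phenolic foam = ln(0.391/0.230)/(2πk) = 0.5306/(2π·0.0197) = 4.287 m·K/W
  R'_conv,out = 1/(2πr h) = 1/(2π·0.391·15.6) = 0.02609 m·K/W
ΣR = 0.001355 + 4.287 + 0.02609 = 4.314 m·K/W
Q' = ΔT/ΣR = (356.2 K − 281.27 K)/4.314 = 17.4 W/m

Q' = 17.4 W/m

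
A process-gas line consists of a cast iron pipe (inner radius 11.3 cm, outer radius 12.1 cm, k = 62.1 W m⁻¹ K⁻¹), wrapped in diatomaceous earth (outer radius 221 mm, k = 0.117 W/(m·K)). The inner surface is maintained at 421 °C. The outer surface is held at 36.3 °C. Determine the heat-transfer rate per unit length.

Q' = 469 W/m

Resistance network (inner→outer):
  R'_cast iron = ln(0.121/0.113)/(2πk) = 0.06840/(2π·62.1) = 1.753×10^-4 m·K/W
  R'_diatomaceous earth = ln(0.221/0.121)/(2πk) = 0.6024/(2π·0.117) = 0.8194 m·K/W
ΣR = 1.753×10^-4 + 0.8194 = 0.8196 m·K/W
Q' = ΔT/ΣR = (421 °C − 36.3 °C)/0.8196 = 469 W/m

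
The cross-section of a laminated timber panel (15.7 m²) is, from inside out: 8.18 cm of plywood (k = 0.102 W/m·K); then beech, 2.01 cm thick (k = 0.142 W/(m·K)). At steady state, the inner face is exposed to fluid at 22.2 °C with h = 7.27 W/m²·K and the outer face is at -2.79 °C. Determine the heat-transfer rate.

Q = 363 W

Resistance network (inner→outer):
  R_conv,in = 1/(hA) = 1/(7.27·15.7) = 0.008761 K/W
  R_plywood = L/(kA) = 0.0818/(0.102·15.7) = 0.05108 K/W
  R_beech = L/(kA) = 0.0201/(0.142·15.7) = 0.009016 K/W
ΣR = 0.008761 + 0.05108 + 0.009016 = 0.06886 K/W
Q = ΔT/ΣR = (22.2 °C − -2.79 °C)/0.06886 = 363 W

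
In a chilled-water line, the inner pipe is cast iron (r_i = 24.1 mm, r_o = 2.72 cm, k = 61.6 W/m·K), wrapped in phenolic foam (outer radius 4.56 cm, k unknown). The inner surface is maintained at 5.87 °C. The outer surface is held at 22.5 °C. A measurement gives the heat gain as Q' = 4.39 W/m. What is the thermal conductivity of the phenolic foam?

k = 0.0217 W/m·K

ΣR = ΔT/Q' = |5.87 − 22.5|/4.39 = 3.788 m·K/W
Known resistances:
  R'_cast iron = ln(0.0272/0.0241)/(2πk) = 0.1210/(2π·61.6) = 3.126×10^-4 m·K/W
R_phenolic foam = ΣR − ΣR_known = 3.788 − 3.126×10^-4 = 3.788 m·K/W
ln(r₂/r₁)/(2πk) = 3.788 ⇒ k = 0.5167/(2π·3.788) = 0.0217 W/m·K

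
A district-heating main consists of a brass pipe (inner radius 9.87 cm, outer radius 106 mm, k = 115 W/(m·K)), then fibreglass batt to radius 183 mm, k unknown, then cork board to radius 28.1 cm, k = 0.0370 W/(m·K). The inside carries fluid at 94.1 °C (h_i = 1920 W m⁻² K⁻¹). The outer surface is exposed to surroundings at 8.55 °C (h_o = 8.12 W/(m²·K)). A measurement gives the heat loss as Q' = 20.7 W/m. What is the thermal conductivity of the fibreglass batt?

ΣR = ΔT/Q' = |94.1 − 8.55|/20.7 = 4.133 m·K/W
Known resistances:
  R'_conv,in = 1/(2πr h) = 1/(2π·0.0987·1920) = 8.399×10^-4 m·K/W
  R'_brass = ln(0.106/0.0987)/(2πk) = 0.07135/(2π·115) = 9.875×10^-5 m·K/W
  R'_cork board = ln(0.281/0.183)/(2πk) = 0.4289/(2π·0.0370) = 1.845 m·K/W
  R'_conv,out = 1/(2πr h) = 1/(2π·0.281·8.12) = 0.06975 m·K/W
R_fibreglass batt = ΣR − ΣR_known = 4.133 − 1.916 = 2.217 m·K/W
ln(r₂/r₁)/(2πk) = 2.217 ⇒ k = 0.5460/(2π·2.217) = 0.0392 W/m·K

k = 0.0392 W/m·K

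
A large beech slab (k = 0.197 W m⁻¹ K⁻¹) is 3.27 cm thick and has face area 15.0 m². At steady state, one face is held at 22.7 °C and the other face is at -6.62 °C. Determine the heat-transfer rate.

Q = kA·ΔT/L = 0.197 × 15.0 × |22.7 °C − -6.62 °C| / 0.0327 = 2650 W

Q = 2.65 kW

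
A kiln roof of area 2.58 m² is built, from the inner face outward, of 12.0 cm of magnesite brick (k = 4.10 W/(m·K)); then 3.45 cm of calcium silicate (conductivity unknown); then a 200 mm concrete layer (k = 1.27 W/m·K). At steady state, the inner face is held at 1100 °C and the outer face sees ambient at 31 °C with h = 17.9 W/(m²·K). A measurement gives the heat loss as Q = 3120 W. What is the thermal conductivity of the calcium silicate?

k = 0.0538 W/m·K

ΣR = ΔT/Q = |1100 − 31|/3120 = 0.3426 K/W
Known resistances:
  R_magnesite brick = L/(kA) = 0.120/(4.10·2.58) = 0.01134 K/W
  R_concrete = L/(kA) = 0.200/(1.27·2.58) = 0.06104 K/W
  R_conv,out = 1/(hA) = 1/(17.9·2.58) = 0.02165 K/W
R_calcium silicate = ΣR − ΣR_known = 0.3426 − 0.09403 = 0.2486 K/W
L/(kA) = 0.2486 ⇒ k = 0.0345/(0.2486·2.58) = 0.0538 W/m·K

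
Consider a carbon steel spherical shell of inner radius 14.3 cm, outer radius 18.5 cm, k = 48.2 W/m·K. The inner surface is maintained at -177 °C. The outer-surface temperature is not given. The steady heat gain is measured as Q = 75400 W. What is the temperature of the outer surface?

Sum the resistances:
  R_carbon steel = (1/0.143 − 1/0.185)/(4πk) = 1.588/(4π·48.2) = 0.002621 K/W
ΣR = 0.002621 K/W
ΔT = Q·ΣR = 75400 × 0.002621 = 197.6 K
Heat flows inward, so T_out = T_in + ΔT = -177 + 197.6 = 20.6 °C

T_out = 20.6 °C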